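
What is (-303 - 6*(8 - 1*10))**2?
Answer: 84681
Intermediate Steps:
(-303 - 6*(8 - 1*10))**2 = (-303 - 6*(8 - 10))**2 = (-303 - 6*(-2))**2 = (-303 + 12)**2 = (-291)**2 = 84681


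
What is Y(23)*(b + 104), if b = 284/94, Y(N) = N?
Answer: 115690/47 ≈ 2461.5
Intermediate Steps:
b = 142/47 (b = 284*(1/94) = 142/47 ≈ 3.0213)
Y(23)*(b + 104) = 23*(142/47 + 104) = 23*(5030/47) = 115690/47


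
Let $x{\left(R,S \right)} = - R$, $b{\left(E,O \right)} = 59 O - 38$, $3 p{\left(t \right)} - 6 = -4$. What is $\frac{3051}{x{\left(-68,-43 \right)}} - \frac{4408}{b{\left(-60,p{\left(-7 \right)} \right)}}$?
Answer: $- \frac{221757}{68} \approx -3261.1$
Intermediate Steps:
$p{\left(t \right)} = \frac{2}{3}$ ($p{\left(t \right)} = 2 + \frac{1}{3} \left(-4\right) = 2 - \frac{4}{3} = \frac{2}{3}$)
$b{\left(E,O \right)} = -38 + 59 O$
$\frac{3051}{x{\left(-68,-43 \right)}} - \frac{4408}{b{\left(-60,p{\left(-7 \right)} \right)}} = \frac{3051}{\left(-1\right) \left(-68\right)} - \frac{4408}{-38 + 59 \cdot \frac{2}{3}} = \frac{3051}{68} - \frac{4408}{-38 + \frac{118}{3}} = 3051 \cdot \frac{1}{68} - \frac{4408}{\frac{4}{3}} = \frac{3051}{68} - 3306 = - \frac{221757}{68}$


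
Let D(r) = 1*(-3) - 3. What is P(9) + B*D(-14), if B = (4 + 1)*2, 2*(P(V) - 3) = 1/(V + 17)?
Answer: -2963/52 ≈ -56.981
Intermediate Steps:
P(V) = 3 + 1/(2*(17 + V)) (P(V) = 3 + 1/(2*(V + 17)) = 3 + 1/(2*(17 + V)))
B = 10 (B = 5*2 = 10)
D(r) = -6 (D(r) = -3 - 3 = -6)
P(9) + B*D(-14) = (103 + 6*9)/(2*(17 + 9)) + 10*(-6) = (½)*(103 + 54)/26 - 60 = (½)*(1/26)*157 - 60 = 157/52 - 60 = -2963/52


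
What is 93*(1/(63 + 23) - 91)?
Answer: -727725/86 ≈ -8461.9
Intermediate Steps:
93*(1/(63 + 23) - 91) = 93*(1/86 - 91) = 93*(-7825/86) = -727725/86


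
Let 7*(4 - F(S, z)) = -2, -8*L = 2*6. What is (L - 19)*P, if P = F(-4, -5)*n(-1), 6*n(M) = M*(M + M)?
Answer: -205/7 ≈ -29.286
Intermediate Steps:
L = -3/2 (L = -6/4 = -⅛*12 = -3/2 ≈ -1.5000)
n(M) = M²/3 (n(M) = (M*(M + M))/6 = (M*(2*M))/6 = (2*M²)/6 = M²/3)
F(S, z) = 30/7 (F(S, z) = 4 - ⅐*(-2) = 4 + 2/7 = 30/7)
P = 10/7 (P = 30*((⅓)*(-1)²)/7 = 30*((⅓)*1)/7 = (30/7)*(⅓) = 10/7 ≈ 1.4286)
(L - 19)*P = (-3/2 - 19)*(10/7) = -41/2*10/7 = -205/7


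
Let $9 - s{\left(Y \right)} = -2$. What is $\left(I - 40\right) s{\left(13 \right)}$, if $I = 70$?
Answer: $330$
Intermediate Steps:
$s{\left(Y \right)} = 11$ ($s{\left(Y \right)} = 9 - -2 = 9 + 2 = 11$)
$\left(I - 40\right) s{\left(13 \right)} = \left(70 - 40\right) 11 = 30 \cdot 11 = 330$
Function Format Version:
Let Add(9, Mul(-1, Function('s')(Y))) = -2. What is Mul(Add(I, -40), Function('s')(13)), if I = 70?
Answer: 330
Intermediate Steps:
Function('s')(Y) = 11 (Function('s')(Y) = Add(9, Mul(-1, -2)) = Add(9, 2) = 11)
Mul(Add(I, -40), Function('s')(13)) = Mul(Add(70, -40), 11) = Mul(30, 11) = 330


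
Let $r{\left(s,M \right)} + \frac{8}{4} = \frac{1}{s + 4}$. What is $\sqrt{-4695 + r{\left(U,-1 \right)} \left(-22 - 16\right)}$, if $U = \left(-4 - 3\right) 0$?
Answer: $\frac{i \sqrt{18514}}{2} \approx 68.033 i$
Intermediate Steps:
$U = 0$ ($U = \left(-7\right) 0 = 0$)
$r{\left(s,M \right)} = -2 + \frac{1}{4 + s}$ ($r{\left(s,M \right)} = -2 + \frac{1}{s + 4} = -2 + \frac{1}{4 + s}$)
$\sqrt{-4695 + r{\left(U,-1 \right)} \left(-22 - 16\right)} = \sqrt{-4695 + \frac{-7 - 0}{4 + 0} \left(-22 - 16\right)} = \sqrt{-4695 + \frac{-7 + 0}{4} \left(-38\right)} = \sqrt{-4695 + \frac{1}{4} \left(-7\right) \left(-38\right)} = \sqrt{-4695 - - \frac{133}{2}} = \sqrt{-4695 + \frac{133}{2}} = \sqrt{- \frac{9257}{2}} = \frac{i \sqrt{18514}}{2}$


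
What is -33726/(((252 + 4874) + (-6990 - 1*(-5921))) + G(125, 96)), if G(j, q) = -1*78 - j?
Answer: -16863/1927 ≈ -8.7509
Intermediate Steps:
G(j, q) = -78 - j
-33726/(((252 + 4874) + (-6990 - 1*(-5921))) + G(125, 96)) = -33726/(((252 + 4874) + (-6990 - 1*(-5921))) + (-78 - 1*125)) = -33726/((5126 + (-6990 + 5921)) + (-78 - 125)) = -33726/((5126 - 1069) - 203) = -33726/(4057 - 203) = -33726/3854 = -33726*1/3854 = -16863/1927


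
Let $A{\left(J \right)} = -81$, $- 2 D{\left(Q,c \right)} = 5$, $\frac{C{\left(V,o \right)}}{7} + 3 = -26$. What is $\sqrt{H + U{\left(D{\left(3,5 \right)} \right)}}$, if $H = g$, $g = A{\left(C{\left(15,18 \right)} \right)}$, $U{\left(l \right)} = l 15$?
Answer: $\frac{i \sqrt{474}}{2} \approx 10.886 i$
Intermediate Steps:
$C{\left(V,o \right)} = -203$ ($C{\left(V,o \right)} = -21 + 7 \left(-26\right) = -21 - 182 = -203$)
$D{\left(Q,c \right)} = - \frac{5}{2}$ ($D{\left(Q,c \right)} = \left(- \frac{1}{2}\right) 5 = - \frac{5}{2}$)
$U{\left(l \right)} = 15 l$
$g = -81$
$H = -81$
$\sqrt{H + U{\left(D{\left(3,5 \right)} \right)}} = \sqrt{-81 + 15 \left(- \frac{5}{2}\right)} = \sqrt{-81 - \frac{75}{2}} = \sqrt{- \frac{237}{2}} = \frac{i \sqrt{474}}{2}$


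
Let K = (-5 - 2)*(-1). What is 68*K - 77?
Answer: 399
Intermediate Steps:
K = 7 (K = -7*(-1) = 7)
68*K - 77 = 68*7 - 77 = 476 - 77 = 399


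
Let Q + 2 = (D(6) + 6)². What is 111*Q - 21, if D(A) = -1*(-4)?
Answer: 10857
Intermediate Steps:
D(A) = 4
Q = 98 (Q = -2 + (4 + 6)² = -2 + 10² = -2 + 100 = 98)
111*Q - 21 = 111*98 - 21 = 10878 - 21 = 10857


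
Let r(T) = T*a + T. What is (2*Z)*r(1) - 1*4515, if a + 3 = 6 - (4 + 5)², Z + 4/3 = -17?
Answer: -5075/3 ≈ -1691.7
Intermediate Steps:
Z = -55/3 (Z = -4/3 - 17 = -55/3 ≈ -18.333)
a = -78 (a = -3 + (6 - (4 + 5)²) = -3 + (6 - 1*9²) = -3 + (6 - 1*81) = -3 + (6 - 81) = -3 - 75 = -78)
r(T) = -77*T (r(T) = T*(-78) + T = -78*T + T = -77*T)
(2*Z)*r(1) - 1*4515 = (2*(-55/3))*(-77*1) - 1*4515 = -110/3*(-77) - 4515 = 8470/3 - 4515 = -5075/3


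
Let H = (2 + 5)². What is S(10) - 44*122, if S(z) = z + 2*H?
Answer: -5260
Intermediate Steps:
H = 49 (H = 7² = 49)
S(z) = 98 + z (S(z) = z + 2*49 = z + 98 = 98 + z)
S(10) - 44*122 = (98 + 10) - 44*122 = 108 - 5368 = -5260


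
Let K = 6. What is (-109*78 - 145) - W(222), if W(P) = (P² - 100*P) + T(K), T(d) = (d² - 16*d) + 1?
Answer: -35672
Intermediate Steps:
T(d) = 1 + d² - 16*d
W(P) = -59 + P² - 100*P (W(P) = (P² - 100*P) + (1 + 6² - 16*6) = (P² - 100*P) + (1 + 36 - 96) = (P² - 100*P) - 59 = -59 + P² - 100*P)
(-109*78 - 145) - W(222) = (-109*78 - 145) - (-59 + 222² - 100*222) = (-8502 - 145) - (-59 + 49284 - 22200) = -8647 - 1*27025 = -8647 - 27025 = -35672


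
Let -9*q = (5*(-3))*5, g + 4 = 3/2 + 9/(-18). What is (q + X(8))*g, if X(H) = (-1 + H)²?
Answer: -172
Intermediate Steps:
g = -3 (g = -4 + (3/2 + 9/(-18)) = -4 + (3*(½) + 9*(-1/18)) = -4 + (3/2 - ½) = -4 + 1 = -3)
q = 25/3 (q = -5*(-3)*5/9 = -(-5)*5/3 = -⅑*(-75) = 25/3 ≈ 8.3333)
(q + X(8))*g = (25/3 + (-1 + 8)²)*(-3) = (25/3 + 7²)*(-3) = (25/3 + 49)*(-3) = (172/3)*(-3) = -172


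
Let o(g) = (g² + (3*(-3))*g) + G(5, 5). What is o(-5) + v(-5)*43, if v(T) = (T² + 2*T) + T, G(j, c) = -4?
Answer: 496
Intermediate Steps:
v(T) = T² + 3*T
o(g) = -4 + g² - 9*g (o(g) = (g² + (3*(-3))*g) - 4 = (g² - 9*g) - 4 = -4 + g² - 9*g)
o(-5) + v(-5)*43 = (-4 + (-5)² - 9*(-5)) - 5*(3 - 5)*43 = (-4 + 25 + 45) - 5*(-2)*43 = 66 + 10*43 = 66 + 430 = 496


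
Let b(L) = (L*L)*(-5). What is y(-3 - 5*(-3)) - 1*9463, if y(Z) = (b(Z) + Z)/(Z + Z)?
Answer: -18985/2 ≈ -9492.5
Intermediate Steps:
b(L) = -5*L**2 (b(L) = L**2*(-5) = -5*L**2)
y(Z) = (Z - 5*Z**2)/(2*Z) (y(Z) = (-5*Z**2 + Z)/(Z + Z) = (Z - 5*Z**2)/((2*Z)) = (Z - 5*Z**2)*(1/(2*Z)) = (Z - 5*Z**2)/(2*Z))
y(-3 - 5*(-3)) - 1*9463 = (1/2 - 5*(-3 - 5*(-3))/2) - 1*9463 = (1/2 - 5*(-3 + 15)/2) - 9463 = (1/2 - 5/2*12) - 9463 = (1/2 - 30) - 9463 = -59/2 - 9463 = -18985/2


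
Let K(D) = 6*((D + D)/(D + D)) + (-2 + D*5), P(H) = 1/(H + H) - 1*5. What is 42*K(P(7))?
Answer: -867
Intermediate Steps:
P(H) = -5 + 1/(2*H) (P(H) = 1/(2*H) - 5 = -5 + 1/(2*H))
K(D) = 4 + 5*D (K(D) = 6*((2*D)/((2*D))) + (-2 + 5*D) = 6*((2*D)*(1/(2*D))) + (-2 + 5*D) = 6*1 + (-2 + 5*D) = 6 + (-2 + 5*D) = 4 + 5*D)
42*K(P(7)) = 42*(4 + 5*(-5 + (½)/7)) = 42*(4 + 5*(-5 + (½)*(⅐))) = 42*(4 + 5*(-5 + 1/14)) = 42*(4 + 5*(-69/14)) = 42*(4 - 345/14) = 42*(-289/14) = -867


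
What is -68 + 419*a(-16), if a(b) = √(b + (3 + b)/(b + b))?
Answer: -68 + 419*I*√998/8 ≈ -68.0 + 1654.6*I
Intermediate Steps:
a(b) = √(b + (3 + b)/(2*b)) (a(b) = √(b + (3 + b)/((2*b))) = √(b + (3 + b)*(1/(2*b))) = √(b + (3 + b)/(2*b)))
-68 + 419*a(-16) = -68 + 419*(√(2 + 4*(-16) + 6/(-16))/2) = -68 + 419*(√(2 - 64 + 6*(-1/16))/2) = -68 + 419*(√(2 - 64 - 3/8)/2) = -68 + 419*(√(-499/8)/2) = -68 + 419*((I*√998/4)/2) = -68 + 419*(I*√998/8) = -68 + 419*I*√998/8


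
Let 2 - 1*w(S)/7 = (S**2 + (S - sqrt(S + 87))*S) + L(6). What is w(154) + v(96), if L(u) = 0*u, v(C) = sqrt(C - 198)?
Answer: -332010 + 1078*sqrt(241) + I*sqrt(102) ≈ -3.1528e+5 + 10.1*I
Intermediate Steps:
v(C) = sqrt(-198 + C)
L(u) = 0
w(S) = 14 - 7*S**2 - 7*S*(S - sqrt(87 + S)) (w(S) = 14 - 7*((S**2 + (S - sqrt(S + 87))*S) + 0) = 14 - 7*((S**2 + (S - sqrt(87 + S))*S) + 0) = 14 - 7*((S**2 + S*(S - sqrt(87 + S))) + 0) = 14 - 7*(S**2 + S*(S - sqrt(87 + S))) = 14 + (-7*S**2 - 7*S*(S - sqrt(87 + S))) = 14 - 7*S**2 - 7*S*(S - sqrt(87 + S)))
w(154) + v(96) = (14 - 14*154**2 + 7*154*sqrt(87 + 154)) + sqrt(-198 + 96) = (14 - 14*23716 + 7*154*sqrt(241)) + sqrt(-102) = (14 - 332024 + 1078*sqrt(241)) + I*sqrt(102) = (-332010 + 1078*sqrt(241)) + I*sqrt(102) = -332010 + 1078*sqrt(241) + I*sqrt(102)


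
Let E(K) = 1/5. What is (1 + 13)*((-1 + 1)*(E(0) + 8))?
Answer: 0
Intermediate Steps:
E(K) = 1/5
(1 + 13)*((-1 + 1)*(E(0) + 8)) = (1 + 13)*((-1 + 1)*(1/5 + 8)) = 14*(0*(41/5)) = 14*0 = 0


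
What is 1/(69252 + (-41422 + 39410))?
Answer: 1/67240 ≈ 1.4872e-5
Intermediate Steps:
1/(69252 + (-41422 + 39410)) = 1/(69252 - 2012) = 1/67240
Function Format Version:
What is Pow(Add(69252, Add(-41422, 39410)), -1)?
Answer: Rational(1, 67240) ≈ 1.4872e-5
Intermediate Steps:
Pow(Add(69252, Add(-41422, 39410)), -1) = Pow(Add(69252, -2012), -1) = Pow(67240, -1) = Rational(1, 67240)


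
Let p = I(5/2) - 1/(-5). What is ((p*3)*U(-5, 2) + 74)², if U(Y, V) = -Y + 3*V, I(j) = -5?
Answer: 178084/25 ≈ 7123.4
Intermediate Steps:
p = -24/5 (p = -5 - 1/(-5) = -5 - (-1)/5 = -5 - 1*(-⅕) = -5 + ⅕ = -24/5 ≈ -4.8000)
((p*3)*U(-5, 2) + 74)² = ((-24/5*3)*(-1*(-5) + 3*2) + 74)² = (-72*(5 + 6)/5 + 74)² = (-72/5*11 + 74)² = (-792/5 + 74)² = (-422/5)² = 178084/25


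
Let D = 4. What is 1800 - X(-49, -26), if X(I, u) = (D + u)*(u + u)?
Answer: 656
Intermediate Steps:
X(I, u) = 2*u*(4 + u) (X(I, u) = (4 + u)*(u + u) = (4 + u)*(2*u) = 2*u*(4 + u))
1800 - X(-49, -26) = 1800 - 2*(-26)*(4 - 26) = 1800 - 2*(-26)*(-22) = 1800 - 1*1144 = 1800 - 1144 = 656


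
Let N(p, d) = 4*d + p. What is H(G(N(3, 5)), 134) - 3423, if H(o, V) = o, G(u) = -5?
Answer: -3428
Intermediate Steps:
N(p, d) = p + 4*d
H(G(N(3, 5)), 134) - 3423 = -5 - 3423 = -3428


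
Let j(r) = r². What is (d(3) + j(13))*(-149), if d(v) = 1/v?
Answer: -75692/3 ≈ -25231.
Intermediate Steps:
(d(3) + j(13))*(-149) = (1/3 + 13²)*(-149) = (⅓ + 169)*(-149) = (508/3)*(-149) = -75692/3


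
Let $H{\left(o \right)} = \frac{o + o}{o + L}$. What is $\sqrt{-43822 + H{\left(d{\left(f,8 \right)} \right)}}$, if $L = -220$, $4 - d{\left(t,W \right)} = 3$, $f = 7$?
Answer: $\frac{2 i \sqrt{525436845}}{219} \approx 209.34 i$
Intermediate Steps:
$d{\left(t,W \right)} = 1$ ($d{\left(t,W \right)} = 4 - 3 = 1$)
$H{\left(o \right)} = \frac{2 o}{-220 + o}$ ($H{\left(o \right)} = \frac{o + o}{o - 220} = \frac{2 o}{-220 + o}$)
$\sqrt{-43822 + H{\left(d{\left(f,8 \right)} \right)}} = \sqrt{-43822 + 2 \cdot 1 \frac{1}{-220 + 1}} = \sqrt{-43822 + 2 \cdot 1 \frac{1}{-219}} = \sqrt{-43822 + 2 \cdot 1 \left(- \frac{1}{219}\right)} = \sqrt{-43822 - \frac{2}{219}} = \sqrt{- \frac{9597020}{219}} = \frac{2 i \sqrt{525436845}}{219}$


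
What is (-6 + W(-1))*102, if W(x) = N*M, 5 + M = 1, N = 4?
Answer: -2244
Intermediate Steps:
M = -4 (M = -5 + 1 = -4)
W(x) = -16 (W(x) = 4*(-4) = -16)
(-6 + W(-1))*102 = (-6 - 16)*102 = -22*102 = -2244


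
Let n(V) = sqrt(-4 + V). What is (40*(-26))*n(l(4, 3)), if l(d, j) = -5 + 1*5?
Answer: -2080*I ≈ -2080.0*I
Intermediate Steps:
l(d, j) = 0 (l(d, j) = -5 + 5 = 0)
(40*(-26))*n(l(4, 3)) = (40*(-26))*sqrt(-4 + 0) = -2080*I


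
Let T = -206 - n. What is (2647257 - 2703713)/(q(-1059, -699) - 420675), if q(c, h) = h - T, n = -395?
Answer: 56456/421563 ≈ 0.13392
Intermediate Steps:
T = 189 (T = -206 - 1*(-395) = -206 + 395 = 189)
q(c, h) = -189 + h (q(c, h) = h - 1*189 = h - 189 = -189 + h)
(2647257 - 2703713)/(q(-1059, -699) - 420675) = (2647257 - 2703713)/((-189 - 699) - 420675) = -56456/(-888 - 420675) = -56456/(-421563) = -56456*(-1/421563) = 56456/421563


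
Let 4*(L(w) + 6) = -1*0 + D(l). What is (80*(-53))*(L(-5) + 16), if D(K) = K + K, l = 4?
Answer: -50880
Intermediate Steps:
D(K) = 2*K
L(w) = -4 (L(w) = -6 + (-1*0 + 2*4)/4 = -6 + (0 + 8)/4 = -6 + (¼)*8 = -6 + 2 = -4)
(80*(-53))*(L(-5) + 16) = (80*(-53))*(-4 + 16) = -4240*12 = -50880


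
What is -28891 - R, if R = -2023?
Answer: -26868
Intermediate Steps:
-28891 - R = -28891 - 1*(-2023) = -28891 + 2023 = -26868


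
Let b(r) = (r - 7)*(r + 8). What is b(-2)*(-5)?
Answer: 270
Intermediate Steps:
b(r) = (-7 + r)*(8 + r)
b(-2)*(-5) = (-56 - 2 + (-2)²)*(-5) = (-56 - 2 + 4)*(-5) = -54*(-5) = 270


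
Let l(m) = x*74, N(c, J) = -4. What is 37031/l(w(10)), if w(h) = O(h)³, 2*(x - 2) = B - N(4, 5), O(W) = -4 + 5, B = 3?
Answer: 37031/407 ≈ 90.985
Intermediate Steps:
O(W) = 1
x = 11/2 (x = 2 + (3 - 1*(-4))/2 = 2 + (3 + 4)/2 = 2 + (½)*7 = 2 + 7/2 = 11/2 ≈ 5.5000)
w(h) = 1 (w(h) = 1³ = 1)
l(m) = 407 (l(m) = (11/2)*74 = 407)
37031/l(w(10)) = 37031/407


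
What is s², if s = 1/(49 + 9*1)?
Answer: 1/3364 ≈ 0.00029727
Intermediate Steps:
s = 1/58 (s = 1/(49 + 9) = 1/58 ≈ 0.017241)
s² = (1/58)² = 1/3364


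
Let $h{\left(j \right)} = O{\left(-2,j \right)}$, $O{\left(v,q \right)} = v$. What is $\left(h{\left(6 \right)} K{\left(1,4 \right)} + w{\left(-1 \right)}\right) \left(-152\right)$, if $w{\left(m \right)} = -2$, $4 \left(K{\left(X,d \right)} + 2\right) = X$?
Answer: $-228$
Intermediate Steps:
$h{\left(j \right)} = -2$
$K{\left(X,d \right)} = -2 + \frac{X}{4}$
$\left(h{\left(6 \right)} K{\left(1,4 \right)} + w{\left(-1 \right)}\right) \left(-152\right) = \left(- 2 \left(-2 + \frac{1}{4} \cdot 1\right) - 2\right) \left(-152\right) = \left(- 2 \left(-2 + \frac{1}{4}\right) - 2\right) \left(-152\right) = \left(\left(-2\right) \left(- \frac{7}{4}\right) - 2\right) \left(-152\right) = \left(\frac{7}{2} - 2\right) \left(-152\right) = \frac{3}{2} \left(-152\right) = -228$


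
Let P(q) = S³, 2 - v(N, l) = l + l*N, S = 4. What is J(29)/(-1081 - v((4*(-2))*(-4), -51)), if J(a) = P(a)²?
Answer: -2048/1383 ≈ -1.4808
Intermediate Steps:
v(N, l) = 2 - l - N*l (v(N, l) = 2 - (l + l*N) = 2 - (l + N*l) = 2 + (-l - N*l) = 2 - l - N*l)
P(q) = 64 (P(q) = 4³ = 64)
J(a) = 4096 (J(a) = 64² = 4096)
J(29)/(-1081 - v((4*(-2))*(-4), -51)) = 4096/(-1081 - (2 - 1*(-51) - 1*(4*(-2))*(-4)*(-51))) = 4096/(-1081 - (2 + 51 - 1*(-8*(-4))*(-51))) = 4096/(-1081 - (2 + 51 - 1*32*(-51))) = 4096/(-1081 - (2 + 51 + 1632)) = 4096/(-1081 - 1*1685) = 4096/(-1081 - 1685) = 4096/(-2766) = 4096*(-1/2766) = -2048/1383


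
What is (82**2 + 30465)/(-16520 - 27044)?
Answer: -37189/43564 ≈ -0.85366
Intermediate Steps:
(82**2 + 30465)/(-16520 - 27044) = (6724 + 30465)/(-43564) = 37189*(-1/43564) = -37189/43564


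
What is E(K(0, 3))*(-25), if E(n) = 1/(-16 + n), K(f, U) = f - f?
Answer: 25/16 ≈ 1.5625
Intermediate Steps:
K(f, U) = 0
E(K(0, 3))*(-25) = -25/(-16 + 0) = -25/(-16) = -1/16*(-25) = 25/16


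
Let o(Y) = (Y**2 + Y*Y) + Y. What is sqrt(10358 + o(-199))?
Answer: 3*sqrt(9929) ≈ 298.93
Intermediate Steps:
o(Y) = Y + 2*Y**2 (o(Y) = (Y**2 + Y**2) + Y = 2*Y**2 + Y = Y + 2*Y**2)
sqrt(10358 + o(-199)) = sqrt(10358 - 199*(1 + 2*(-199))) = sqrt(10358 - 199*(1 - 398)) = sqrt(10358 - 199*(-397)) = sqrt(10358 + 79003) = sqrt(89361) = 3*sqrt(9929)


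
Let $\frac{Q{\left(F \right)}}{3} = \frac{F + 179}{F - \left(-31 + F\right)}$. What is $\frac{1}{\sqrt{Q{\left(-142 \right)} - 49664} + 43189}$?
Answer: $\frac{1338859}{57825520824} - \frac{i \sqrt{47723663}}{57825520824} \approx 2.3153 \cdot 10^{-5} - 1.1947 \cdot 10^{-7} i$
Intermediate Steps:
$Q{\left(F \right)} = \frac{537}{31} + \frac{3 F}{31}$ ($Q{\left(F \right)} = 3 \frac{F + 179}{F - \left(-31 + F\right)} = 3 \frac{179 + F}{31} = 3 \left(179 + F\right) \frac{1}{31} = 3 \left(\frac{179}{31} + \frac{F}{31}\right) = \frac{537}{31} + \frac{3 F}{31}$)
$\frac{1}{\sqrt{Q{\left(-142 \right)} - 49664} + 43189} = \frac{1}{\sqrt{\left(\frac{537}{31} + \frac{3}{31} \left(-142\right)\right) - 49664} + 43189} = \frac{1}{\sqrt{\left(\frac{537}{31} - \frac{426}{31}\right) - 49664} + 43189} = \frac{1}{\sqrt{\frac{111}{31} - 49664} + 43189} = \frac{1}{\sqrt{- \frac{1539473}{31}} + 43189} = \frac{1}{\frac{i \sqrt{47723663}}{31} + 43189} = \frac{1}{43189 + \frac{i \sqrt{47723663}}{31}}$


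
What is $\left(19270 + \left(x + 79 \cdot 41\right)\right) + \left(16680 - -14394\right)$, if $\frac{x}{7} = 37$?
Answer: $53842$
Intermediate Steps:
$x = 259$ ($x = 7 \cdot 37 = 259$)
$\left(19270 + \left(x + 79 \cdot 41\right)\right) + \left(16680 - -14394\right) = \left(19270 + \left(259 + 79 \cdot 41\right)\right) + \left(16680 - -14394\right) = \left(19270 + \left(259 + 3239\right)\right) + \left(16680 + 14394\right) = \left(19270 + 3498\right) + 31074 = 22768 + 31074 = 53842$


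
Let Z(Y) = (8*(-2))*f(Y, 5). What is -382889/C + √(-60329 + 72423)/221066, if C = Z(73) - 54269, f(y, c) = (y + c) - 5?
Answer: 382889/55437 + √12094/221066 ≈ 6.9072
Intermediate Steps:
f(y, c) = -5 + c + y (f(y, c) = (c + y) - 5 = -5 + c + y)
Z(Y) = -16*Y (Z(Y) = (8*(-2))*(-5 + 5 + Y) = -16*Y)
C = -55437 (C = -16*73 - 54269 = -1168 - 54269 = -55437)
-382889/C + √(-60329 + 72423)/221066 = -382889/(-55437) + √(-60329 + 72423)/221066 = -382889*(-1/55437) + √12094*(1/221066) = 382889/55437 + √12094/221066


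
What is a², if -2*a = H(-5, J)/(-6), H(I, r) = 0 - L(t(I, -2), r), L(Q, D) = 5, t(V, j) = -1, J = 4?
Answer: 25/144 ≈ 0.17361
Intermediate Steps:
H(I, r) = -5 (H(I, r) = 0 - 1*5 = 0 - 5 = -5)
a = -5/12 (a = -(-5)/(2*(-6)) = -(-5)*(-1)/(2*6) = -½*⅚ = -5/12 ≈ -0.41667)
a² = (-5/12)² = 25/144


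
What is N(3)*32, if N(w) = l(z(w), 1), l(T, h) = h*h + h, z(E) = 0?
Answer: 64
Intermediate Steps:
l(T, h) = h + h**2 (l(T, h) = h**2 + h = h + h**2)
N(w) = 2 (N(w) = 1*(1 + 1) = 1*2 = 2)
N(3)*32 = 2*32 = 64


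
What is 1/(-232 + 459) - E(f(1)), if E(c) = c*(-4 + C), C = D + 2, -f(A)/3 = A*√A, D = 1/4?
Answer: -4763/908 ≈ -5.2456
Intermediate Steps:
D = ¼ ≈ 0.25000
f(A) = -3*A^(3/2) (f(A) = -3*A*√A = -3*A^(3/2))
C = 9/4 (C = ¼ + 2 = 9/4 ≈ 2.2500)
E(c) = -7*c/4 (E(c) = c*(-4 + 9/4) = c*(-7/4) = -7*c/4)
1/(-232 + 459) - E(f(1)) = 1/(-232 + 459) - (-7)*(-3*1^(3/2))/4 = 1/227 - (-7)*(-3*1)/4 = 1/227 - (-7)*(-3)/4 = 1/227 - 1*21/4 = 1/227 - 21/4 = -4763/908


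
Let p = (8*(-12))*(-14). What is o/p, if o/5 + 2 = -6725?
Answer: -4805/192 ≈ -25.026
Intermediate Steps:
p = 1344 (p = -96*(-14) = 1344)
o = -33635 (o = -10 + 5*(-6725) = -10 - 33625 = -33635)
o/p = -33635/1344 = -33635*1/1344 = -4805/192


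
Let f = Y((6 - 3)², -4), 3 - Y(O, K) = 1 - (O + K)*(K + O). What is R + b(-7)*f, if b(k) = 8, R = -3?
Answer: 213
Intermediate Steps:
Y(O, K) = 2 + (K + O)² (Y(O, K) = 3 - (1 - (O + K)*(K + O)) = 3 - (1 - (K + O)*(K + O)) = 3 - (1 - (K + O)²) = 3 + (-1 + (K + O)²) = 2 + (K + O)²)
f = 27 (f = 2 + (-4 + (6 - 3)²)² = 2 + (-4 + 3²)² = 2 + (-4 + 9)² = 2 + 5² = 2 + 25 = 27)
R + b(-7)*f = -3 + 8*27 = -3 + 216 = 213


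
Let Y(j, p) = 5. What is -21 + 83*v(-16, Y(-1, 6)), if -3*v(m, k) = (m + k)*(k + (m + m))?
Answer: -8238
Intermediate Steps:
v(m, k) = -(k + m)*(k + 2*m)/3 (v(m, k) = -(m + k)*(k + (m + m))/3 = -(k + m)*(k + 2*m)/3)
-21 + 83*v(-16, Y(-1, 6)) = -21 + 83*(-⅔*(-16)² - ⅓*5² - 1*5*(-16)) = -21 + 83*(-⅔*256 - ⅓*25 + 80) = -21 + 83*(-512/3 - 25/3 + 80) = -21 + 83*(-99) = -21 - 8217 = -8238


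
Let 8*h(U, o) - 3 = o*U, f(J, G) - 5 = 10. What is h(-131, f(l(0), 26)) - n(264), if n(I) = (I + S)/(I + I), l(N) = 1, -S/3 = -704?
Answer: -999/4 ≈ -249.75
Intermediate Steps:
S = 2112 (S = -3*(-704) = 2112)
n(I) = (2112 + I)/(2*I) (n(I) = (I + 2112)/(I + I) = (2112 + I)/((2*I)) = (2112 + I)*(1/(2*I)) = (2112 + I)/(2*I))
f(J, G) = 15 (f(J, G) = 5 + 10 = 15)
h(U, o) = 3/8 + U*o/8 (h(U, o) = 3/8 + (o*U)/8 = 3/8 + (U*o)/8 = 3/8 + U*o/8)
h(-131, f(l(0), 26)) - n(264) = (3/8 + (⅛)*(-131)*15) - (2112 + 264)/(2*264) = (3/8 - 1965/8) - 2376/(2*264) = -981/4 - 1*9/2 = -981/4 - 9/2 = -999/4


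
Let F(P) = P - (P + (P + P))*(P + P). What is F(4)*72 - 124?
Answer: -6748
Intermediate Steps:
F(P) = P - 6*P² (F(P) = P - (P + 2*P)*2*P = P - 3*P*2*P = P - 6*P²)
F(4)*72 - 124 = (4*(1 - 6*4))*72 - 124 = (4*(1 - 24))*72 - 124 = (4*(-23))*72 - 124 = -92*72 - 124 = -6624 - 124 = -6748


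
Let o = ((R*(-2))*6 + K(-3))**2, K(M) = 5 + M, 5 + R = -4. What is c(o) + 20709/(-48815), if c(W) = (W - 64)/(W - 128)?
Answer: 6530946/11238715 ≈ 0.58111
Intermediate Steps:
R = -9 (R = -5 - 4 = -9)
o = 12100 (o = (-9*(-2)*6 + (5 - 3))**2 = (18*6 + 2)**2 = (108 + 2)**2 = 110**2 = 12100)
c(W) = (-64 + W)/(-128 + W)
c(o) + 20709/(-48815) = (-64 + 12100)/(-128 + 12100) + 20709/(-48815) = 12036/11972 + 20709*(-1/48815) = (1/11972)*12036 - 1593/3755 = 3009/2993 - 1593/3755 = 6530946/11238715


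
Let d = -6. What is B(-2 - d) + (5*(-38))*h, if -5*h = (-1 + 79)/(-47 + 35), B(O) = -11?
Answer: -258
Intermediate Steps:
h = 13/10 (h = -(-1 + 79)/(5*(-47 + 35)) = -78/(5*(-12)) = -78*(-1)/(5*12) = -1/5*(-13/2) = 13/10 ≈ 1.3000)
B(-2 - d) + (5*(-38))*h = -11 + (5*(-38))*(13/10) = -11 - 190*13/10 = -11 - 247 = -258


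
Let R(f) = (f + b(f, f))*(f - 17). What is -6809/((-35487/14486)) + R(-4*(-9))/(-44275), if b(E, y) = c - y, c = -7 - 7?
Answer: 623868824056/224455275 ≈ 2779.5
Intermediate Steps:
c = -14
b(E, y) = -14 - y
R(f) = 238 - 14*f (R(f) = (f + (-14 - f))*(f - 17) = -14*(-17 + f) = 238 - 14*f)
-6809/((-35487/14486)) + R(-4*(-9))/(-44275) = -6809/((-35487/14486)) + (238 - (-56)*(-9))/(-44275) = -6809/((-35487*1/14486)) + (238 - 14*36)*(-1/44275) = -6809/(-35487/14486) + (238 - 504)*(-1/44275) = -6809*(-14486/35487) - 266*(-1/44275) = 98635174/35487 + 38/6325 = 623868824056/224455275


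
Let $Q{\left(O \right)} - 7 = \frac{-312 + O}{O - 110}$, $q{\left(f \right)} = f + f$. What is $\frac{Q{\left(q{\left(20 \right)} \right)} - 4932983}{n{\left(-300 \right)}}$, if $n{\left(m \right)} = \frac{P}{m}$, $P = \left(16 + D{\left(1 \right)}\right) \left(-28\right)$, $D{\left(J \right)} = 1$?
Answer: $- \frac{2589810360}{833} \approx -3.109 \cdot 10^{6}$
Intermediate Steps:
$q{\left(f \right)} = 2 f$
$Q{\left(O \right)} = 7 + \frac{-312 + O}{-110 + O}$ ($Q{\left(O \right)} = 7 + \frac{-312 + O}{O - 110} = 7 + \frac{-312 + O}{-110 + O}$)
$P = -476$ ($P = \left(16 + 1\right) \left(-28\right) = 17 \left(-28\right) = -476$)
$n{\left(m \right)} = - \frac{476}{m}$
$\frac{Q{\left(q{\left(20 \right)} \right)} - 4932983}{n{\left(-300 \right)}} = \frac{\frac{2 \left(-541 + 4 \cdot 2 \cdot 20\right)}{-110 + 2 \cdot 20} - 4932983}{\left(-476\right) \frac{1}{-300}} = \frac{\frac{2 \left(-541 + 4 \cdot 40\right)}{-110 + 40} - 4932983}{\left(-476\right) \left(- \frac{1}{300}\right)} = \frac{\frac{2 \left(-541 + 160\right)}{-70} - 4932983}{\frac{119}{75}} = \left(2 \left(- \frac{1}{70}\right) \left(-381\right) - 4932983\right) \frac{75}{119} = \left(\frac{381}{35} - 4932983\right) \frac{75}{119} = \left(- \frac{172654024}{35}\right) \frac{75}{119} = - \frac{2589810360}{833}$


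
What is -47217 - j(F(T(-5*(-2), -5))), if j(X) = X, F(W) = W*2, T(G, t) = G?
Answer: -47237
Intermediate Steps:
F(W) = 2*W
-47217 - j(F(T(-5*(-2), -5))) = -47217 - 2*(-5*(-2)) = -47217 - 2*10 = -47217 - 1*20 = -47217 - 20 = -47237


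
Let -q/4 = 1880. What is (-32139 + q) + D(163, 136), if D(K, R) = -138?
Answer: -39797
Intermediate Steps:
q = -7520 (q = -4*1880 = -7520)
(-32139 + q) + D(163, 136) = (-32139 - 7520) - 138 = -39659 - 138 = -39797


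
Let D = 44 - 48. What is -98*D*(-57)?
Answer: -22344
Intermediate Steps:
D = -4
-98*D*(-57) = -98*(-4)*(-57) = 392*(-57) = -22344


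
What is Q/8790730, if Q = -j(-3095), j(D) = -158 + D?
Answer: 3253/8790730 ≈ 0.00037005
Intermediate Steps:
Q = 3253 (Q = -(-158 - 3095) = -1*(-3253) = 3253)
Q/8790730 = 3253/8790730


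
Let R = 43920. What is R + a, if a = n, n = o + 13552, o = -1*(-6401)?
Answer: 63873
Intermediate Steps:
o = 6401
n = 19953 (n = 6401 + 13552 = 19953)
a = 19953
R + a = 43920 + 19953 = 63873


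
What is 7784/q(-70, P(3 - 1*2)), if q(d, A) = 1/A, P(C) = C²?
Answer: 7784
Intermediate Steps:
7784/q(-70, P(3 - 1*2)) = 7784/(1/((3 - 1*2)²)) = 7784/(1/((3 - 2)²)) = 7784/(1/(1²)) = 7784/(1/1) = 7784/1 = 7784*1 = 7784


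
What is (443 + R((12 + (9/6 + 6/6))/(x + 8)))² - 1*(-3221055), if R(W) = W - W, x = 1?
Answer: 3417304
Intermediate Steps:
R(W) = 0
(443 + R((12 + (9/6 + 6/6))/(x + 8)))² - 1*(-3221055) = (443 + 0)² - 1*(-3221055) = 443² + 3221055 = 196249 + 3221055 = 3417304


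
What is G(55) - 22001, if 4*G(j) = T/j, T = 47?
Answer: -4840173/220 ≈ -22001.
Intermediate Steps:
G(j) = 47/(4*j) (G(j) = (47/j)/4 = 47/(4*j))
G(55) - 22001 = (47/4)/55 - 22001 = (47/4)*(1/55) - 22001 = 47/220 - 22001 = -4840173/220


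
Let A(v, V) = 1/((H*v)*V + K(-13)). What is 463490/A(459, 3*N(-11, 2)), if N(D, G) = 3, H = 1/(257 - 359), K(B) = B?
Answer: -24796715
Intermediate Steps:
H = -1/102 (H = 1/(-102) = -1/102 ≈ -0.0098039)
A(v, V) = 1/(-13 - V*v/102) (A(v, V) = 1/((-v/102)*V - 13) = 1/(-V*v/102 - 13) = 1/(-13 - V*v/102))
463490/A(459, 3*N(-11, 2)) = 463490/((-102/(1326 + (3*3)*459))) = 463490/((-102/(1326 + 9*459))) = 463490/((-102/(1326 + 4131))) = 463490/((-102/5457)) = 463490/((-102*1/5457)) = 463490/(-2/107) = 463490*(-107/2) = -24796715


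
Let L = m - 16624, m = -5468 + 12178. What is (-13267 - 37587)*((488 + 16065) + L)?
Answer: -337619706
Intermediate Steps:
m = 6710
L = -9914 (L = 6710 - 16624 = -9914)
(-13267 - 37587)*((488 + 16065) + L) = (-13267 - 37587)*((488 + 16065) - 9914) = -50854*(16553 - 9914) = -50854*6639 = -337619706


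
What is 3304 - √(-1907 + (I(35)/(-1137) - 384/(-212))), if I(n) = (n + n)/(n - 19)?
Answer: 3304 - 7*I*√2259099921990/241044 ≈ 3304.0 - 43.648*I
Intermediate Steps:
I(n) = 2*n/(-19 + n) (I(n) = (2*n)/(-19 + n) = 2*n/(-19 + n))
3304 - √(-1907 + (I(35)/(-1137) - 384/(-212))) = 3304 - √(-1907 + ((2*35/(-19 + 35))/(-1137) - 384/(-212))) = 3304 - √(-1907 + ((2*35/16)*(-1/1137) - 384*(-1/212))) = 3304 - √(-1907 + ((2*35*(1/16))*(-1/1137) + 96/53)) = 3304 - √(-1907 + ((35/8)*(-1/1137) + 96/53)) = 3304 - √(-1907 + (-35/9096 + 96/53)) = 3304 - √(-1907 + 871361/482088) = 3304 - √(-918470455/482088) = 3304 - 7*I*√2259099921990/241044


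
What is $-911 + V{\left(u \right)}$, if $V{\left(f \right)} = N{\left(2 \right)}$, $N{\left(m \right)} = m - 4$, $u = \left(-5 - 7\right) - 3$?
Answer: $-913$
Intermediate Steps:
$u = -15$ ($u = -12 - 3 = -15$)
$N{\left(m \right)} = -4 + m$
$V{\left(f \right)} = -2$ ($V{\left(f \right)} = -4 + 2 = -2$)
$-911 + V{\left(u \right)} = -911 - 2 = -913$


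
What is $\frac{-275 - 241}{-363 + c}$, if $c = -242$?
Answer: $\frac{516}{605} \approx 0.85289$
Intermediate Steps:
$\frac{-275 - 241}{-363 + c} = \frac{-275 - 241}{-363 - 242} = - \frac{516}{-605} = \left(-516\right) \left(- \frac{1}{605}\right) = \frac{516}{605}$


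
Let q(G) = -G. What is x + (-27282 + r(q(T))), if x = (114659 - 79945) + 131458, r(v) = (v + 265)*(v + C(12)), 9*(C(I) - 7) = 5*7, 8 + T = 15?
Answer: 419680/3 ≈ 1.3989e+5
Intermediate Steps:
T = 7 (T = -8 + 15 = 7)
C(I) = 98/9 (C(I) = 7 + (5*7)/9 = 7 + (1/9)*35 = 7 + 35/9 = 98/9)
r(v) = (265 + v)*(98/9 + v) (r(v) = (v + 265)*(v + 98/9) = (265 + v)*(98/9 + v))
x = 166172 (x = 34714 + 131458 = 166172)
x + (-27282 + r(q(T))) = 166172 + (-27282 + (25970/9 + (-1*7)**2 + 2483*(-1*7)/9)) = 166172 + (-27282 + (25970/9 + (-7)**2 + (2483/9)*(-7))) = 166172 + (-27282 + (25970/9 + 49 - 17381/9)) = 166172 + (-27282 + 3010/3) = 166172 - 78836/3 = 419680/3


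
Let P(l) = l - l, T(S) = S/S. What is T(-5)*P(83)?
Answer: 0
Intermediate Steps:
T(S) = 1
P(l) = 0
T(-5)*P(83) = 1*0 = 0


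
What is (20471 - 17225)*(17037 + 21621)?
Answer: 125483868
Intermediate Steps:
(20471 - 17225)*(17037 + 21621) = 3246*38658 = 125483868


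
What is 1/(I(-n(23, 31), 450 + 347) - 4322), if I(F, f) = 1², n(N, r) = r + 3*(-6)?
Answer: -1/4321 ≈ -0.00023143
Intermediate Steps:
n(N, r) = -18 + r (n(N, r) = r - 18 = -18 + r)
I(F, f) = 1
1/(I(-n(23, 31), 450 + 347) - 4322) = 1/(1 - 4322) = 1/(-4321) = -1/4321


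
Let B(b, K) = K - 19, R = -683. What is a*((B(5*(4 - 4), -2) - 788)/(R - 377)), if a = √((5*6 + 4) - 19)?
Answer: 809*√15/1060 ≈ 2.9559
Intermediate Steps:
B(b, K) = -19 + K
a = √15 (a = √((30 + 4) - 19) = √(34 - 19) = √15 ≈ 3.8730)
a*((B(5*(4 - 4), -2) - 788)/(R - 377)) = √15*(((-19 - 2) - 788)/(-683 - 377)) = √15*((-21 - 788)/(-1060)) = √15*(-809*(-1/1060)) = √15*(809/1060) = 809*√15/1060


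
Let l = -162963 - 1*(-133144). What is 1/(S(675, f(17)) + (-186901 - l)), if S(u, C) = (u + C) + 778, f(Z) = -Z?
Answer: -1/155646 ≈ -6.4248e-6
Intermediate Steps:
l = -29819 (l = -162963 + 133144 = -29819)
S(u, C) = 778 + C + u (S(u, C) = (C + u) + 778 = 778 + C + u)
1/(S(675, f(17)) + (-186901 - l)) = 1/((778 - 1*17 + 675) + (-186901 - 1*(-29819))) = 1/((778 - 17 + 675) + (-186901 + 29819)) = 1/(1436 - 157082) = 1/(-155646) = -1/155646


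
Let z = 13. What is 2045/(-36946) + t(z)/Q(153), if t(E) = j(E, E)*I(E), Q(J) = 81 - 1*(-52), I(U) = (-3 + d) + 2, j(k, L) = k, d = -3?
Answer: -313311/701974 ≈ -0.44633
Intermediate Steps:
I(U) = -4 (I(U) = (-3 - 3) + 2 = -6 + 2 = -4)
Q(J) = 133 (Q(J) = 81 + 52 = 133)
t(E) = -4*E (t(E) = E*(-4) = -4*E)
2045/(-36946) + t(z)/Q(153) = 2045/(-36946) - 4*13/133 = 2045*(-1/36946) - 52*1/133 = -2045/36946 - 52/133 = -313311/701974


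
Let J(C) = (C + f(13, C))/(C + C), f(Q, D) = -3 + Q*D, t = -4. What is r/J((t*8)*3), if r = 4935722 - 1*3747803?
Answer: 76026816/449 ≈ 1.6932e+5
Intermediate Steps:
r = 1187919 (r = 4935722 - 3747803 = 1187919)
f(Q, D) = -3 + D*Q
J(C) = (-3 + 14*C)/(2*C) (J(C) = (C + (-3 + C*13))/(C + C) = (C + (-3 + 13*C))/((2*C)) = (-3 + 14*C)*(1/(2*C)) = (-3 + 14*C)/(2*C))
r/J((t*8)*3) = 1187919/(7 - 3/(2*(-4*8*3))) = 1187919/(7 - 3/(2*((-32*3)))) = 1187919/(7 - 3/2/(-96)) = 1187919/(7 - 3/2*(-1/96)) = 1187919/(7 + 1/64) = 1187919/(449/64) = 1187919*(64/449) = 76026816/449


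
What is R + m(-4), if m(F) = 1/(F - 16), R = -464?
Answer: -9281/20 ≈ -464.05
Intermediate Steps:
m(F) = 1/(-16 + F)
R + m(-4) = -464 + 1/(-16 - 4) = -464 + 1/(-20) = -464 - 1/20 = -9281/20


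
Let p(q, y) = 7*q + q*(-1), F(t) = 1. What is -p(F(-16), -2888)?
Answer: -6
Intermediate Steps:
p(q, y) = 6*q (p(q, y) = 7*q - q = 6*q)
-p(F(-16), -2888) = -6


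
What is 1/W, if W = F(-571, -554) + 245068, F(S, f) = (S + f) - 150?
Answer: 1/243793 ≈ 4.1018e-6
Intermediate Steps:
F(S, f) = -150 + S + f
W = 243793 (W = (-150 - 571 - 554) + 245068 = -1275 + 245068 = 243793)
1/W = 1/243793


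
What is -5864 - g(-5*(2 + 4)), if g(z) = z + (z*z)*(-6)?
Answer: -434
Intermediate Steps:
g(z) = z - 6*z**2 (g(z) = z + z**2*(-6) = z - 6*z**2)
-5864 - g(-5*(2 + 4)) = -5864 - (-5*(2 + 4))*(1 - (-30)*(2 + 4)) = -5864 - (-5*6)*(1 - (-30)*6) = -5864 - (-30)*(1 - 6*(-30)) = -5864 - (-30)*(1 + 180) = -5864 - (-30)*181 = -5864 - 1*(-5430) = -5864 + 5430 = -434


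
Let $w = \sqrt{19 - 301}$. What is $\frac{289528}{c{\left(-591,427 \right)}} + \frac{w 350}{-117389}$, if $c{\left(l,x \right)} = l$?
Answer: $- \frac{289528}{591} - \frac{350 i \sqrt{282}}{117389} \approx -489.9 - 0.050069 i$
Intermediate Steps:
$w = i \sqrt{282}$ ($w = \sqrt{-282} = i \sqrt{282} \approx 16.793 i$)
$\frac{289528}{c{\left(-591,427 \right)}} + \frac{w 350}{-117389} = \frac{289528}{-591} + \frac{i \sqrt{282} \cdot 350}{-117389} = 289528 \left(- \frac{1}{591}\right) + 350 i \sqrt{282} \left(- \frac{1}{117389}\right) = - \frac{289528}{591} - \frac{350 i \sqrt{282}}{117389}$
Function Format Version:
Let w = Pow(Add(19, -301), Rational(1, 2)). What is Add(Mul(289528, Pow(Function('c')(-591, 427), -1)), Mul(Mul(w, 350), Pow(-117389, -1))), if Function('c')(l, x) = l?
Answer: Add(Rational(-289528, 591), Mul(Rational(-350, 117389), I, Pow(282, Rational(1, 2)))) ≈ Add(-489.90, Mul(-0.050069, I))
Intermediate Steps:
w = Mul(I, Pow(282, Rational(1, 2))) (w = Pow(-282, Rational(1, 2)) = Mul(I, Pow(282, Rational(1, 2))) ≈ Mul(16.793, I))
Add(Mul(289528, Pow(Function('c')(-591, 427), -1)), Mul(Mul(w, 350), Pow(-117389, -1))) = Add(Mul(289528, Pow(-591, -1)), Mul(Mul(Mul(I, Pow(282, Rational(1, 2))), 350), Pow(-117389, -1))) = Add(Mul(289528, Rational(-1, 591)), Mul(Mul(350, I, Pow(282, Rational(1, 2))), Rational(-1, 117389))) = Add(Rational(-289528, 591), Mul(Rational(-350, 117389), I, Pow(282, Rational(1, 2))))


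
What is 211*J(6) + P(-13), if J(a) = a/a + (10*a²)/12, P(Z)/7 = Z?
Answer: 6450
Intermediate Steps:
P(Z) = 7*Z
J(a) = 1 + 5*a²/6 (J(a) = 1 + (10*a²)*(1/12) = 1 + 5*a²/6)
211*J(6) + P(-13) = 211*(1 + (⅚)*6²) + 7*(-13) = 211*(1 + (⅚)*36) - 91 = 211*(1 + 30) - 91 = 211*31 - 91 = 6541 - 91 = 6450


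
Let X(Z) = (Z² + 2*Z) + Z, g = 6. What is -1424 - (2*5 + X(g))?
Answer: -1488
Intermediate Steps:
X(Z) = Z² + 3*Z
-1424 - (2*5 + X(g)) = -1424 - (2*5 + 6*(3 + 6)) = -1424 - (10 + 6*9) = -1424 - (10 + 54) = -1424 - 64 = -1488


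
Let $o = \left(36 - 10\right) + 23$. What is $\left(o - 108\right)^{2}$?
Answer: $3481$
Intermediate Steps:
$o = 49$ ($o = 26 + 23 = 49$)
$\left(o - 108\right)^{2} = \left(49 - 108\right)^{2} = \left(-59\right)^{2} = 3481$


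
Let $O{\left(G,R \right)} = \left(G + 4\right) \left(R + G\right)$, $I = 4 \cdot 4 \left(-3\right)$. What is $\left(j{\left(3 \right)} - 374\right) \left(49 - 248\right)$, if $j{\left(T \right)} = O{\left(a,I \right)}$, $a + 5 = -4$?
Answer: $17711$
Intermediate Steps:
$a = -9$ ($a = -5 - 4 = -9$)
$I = -48$ ($I = 16 \left(-3\right) = -48$)
$O{\left(G,R \right)} = \left(4 + G\right) \left(G + R\right)$
$j{\left(T \right)} = 285$ ($j{\left(T \right)} = \left(-9\right)^{2} + 4 \left(-9\right) + 4 \left(-48\right) - -432 = 81 - 36 - 192 + 432 = 285$)
$\left(j{\left(3 \right)} - 374\right) \left(49 - 248\right) = \left(285 - 374\right) \left(49 - 248\right) = \left(-89\right) \left(-199\right) = 17711$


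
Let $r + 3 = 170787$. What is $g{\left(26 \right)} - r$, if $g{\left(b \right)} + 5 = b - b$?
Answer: $-170789$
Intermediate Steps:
$r = 170784$ ($r = -3 + 170787 = 170784$)
$g{\left(b \right)} = -5$ ($g{\left(b \right)} = -5 + \left(b - b\right) = -5 + 0 = -5$)
$g{\left(26 \right)} - r = -5 - 170784 = -170789$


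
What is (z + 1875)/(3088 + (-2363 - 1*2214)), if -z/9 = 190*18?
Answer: 28905/1489 ≈ 19.412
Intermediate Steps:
z = -30780 (z = -1710*18 = -9*3420 = -30780)
(z + 1875)/(3088 + (-2363 - 1*2214)) = (-30780 + 1875)/(3088 + (-2363 - 1*2214)) = -28905/(3088 + (-2363 - 2214)) = -28905/(3088 - 4577) = -28905/(-1489) = -28905*(-1/1489) = 28905/1489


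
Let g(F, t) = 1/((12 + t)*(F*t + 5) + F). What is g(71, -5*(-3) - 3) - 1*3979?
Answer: -82122580/20639 ≈ -3979.0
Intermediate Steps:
g(F, t) = 1/(F + (5 + F*t)*(12 + t)) (g(F, t) = 1/((12 + t)*(5 + F*t) + F) = 1/((5 + F*t)*(12 + t) + F) = 1/(F + (5 + F*t)*(12 + t)))
g(71, -5*(-3) - 3) - 1*3979 = 1/(60 + 71 + 5*(-5*(-3) - 3) + 71*(-5*(-3) - 3)² + 12*71*(-5*(-3) - 3)) - 1*3979 = 1/(60 + 71 + 5*(15 - 3) + 71*(15 - 3)² + 12*71*(15 - 3)) - 3979 = 1/(60 + 71 + 5*12 + 71*12² + 12*71*12) - 3979 = 1/(60 + 71 + 60 + 71*144 + 10224) - 3979 = 1/(60 + 71 + 60 + 10224 + 10224) - 3979 = 1/20639 - 3979 = -82122580/20639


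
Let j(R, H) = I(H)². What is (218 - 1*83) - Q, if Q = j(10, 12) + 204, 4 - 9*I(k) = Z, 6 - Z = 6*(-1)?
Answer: -5653/81 ≈ -69.790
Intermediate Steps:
Z = 12 (Z = 6 - 6*(-1) = 6 - 1*(-6) = 6 + 6 = 12)
I(k) = -8/9 (I(k) = 4/9 - ⅑*12 = 4/9 - 4/3 = -8/9)
j(R, H) = 64/81 (j(R, H) = (-8/9)² = 64/81)
Q = 16588/81 (Q = 64/81 + 204 = 16588/81 ≈ 204.79)
(218 - 1*83) - Q = (218 - 1*83) - 1*16588/81 = (218 - 83) - 16588/81 = 135 - 16588/81 = -5653/81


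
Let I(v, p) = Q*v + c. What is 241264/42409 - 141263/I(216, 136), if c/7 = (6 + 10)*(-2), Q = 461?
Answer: 17979238361/4213418968 ≈ 4.2671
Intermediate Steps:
c = -224 (c = 7*((6 + 10)*(-2)) = 7*(16*(-2)) = 7*(-32) = -224)
I(v, p) = -224 + 461*v (I(v, p) = 461*v - 224 = -224 + 461*v)
241264/42409 - 141263/I(216, 136) = 241264/42409 - 141263/(-224 + 461*216) = 241264*(1/42409) - 141263/(-224 + 99576) = 241264/42409 - 141263/99352 = 17979238361/4213418968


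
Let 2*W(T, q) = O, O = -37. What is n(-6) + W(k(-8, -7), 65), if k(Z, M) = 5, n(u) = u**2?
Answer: 35/2 ≈ 17.500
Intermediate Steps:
W(T, q) = -37/2 (W(T, q) = (1/2)*(-37) = -37/2)
n(-6) + W(k(-8, -7), 65) = (-6)**2 - 37/2 = 36 - 37/2 = 35/2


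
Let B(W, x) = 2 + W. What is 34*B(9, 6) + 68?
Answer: 442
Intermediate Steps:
34*B(9, 6) + 68 = 34*(2 + 9) + 68 = 34*11 + 68 = 374 + 68 = 442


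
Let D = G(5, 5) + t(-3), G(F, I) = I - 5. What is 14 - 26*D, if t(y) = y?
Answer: 92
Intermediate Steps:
G(F, I) = -5 + I
D = -3 (D = (-5 + 5) - 3 = 0 - 3 = -3)
14 - 26*D = 14 - 26*(-3) = 14 + 78 = 92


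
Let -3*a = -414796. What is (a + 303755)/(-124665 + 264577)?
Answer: 1326061/419736 ≈ 3.1593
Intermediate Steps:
a = 414796/3 (a = -1/3*(-414796) = 414796/3 ≈ 1.3827e+5)
(a + 303755)/(-124665 + 264577) = (414796/3 + 303755)/(-124665 + 264577) = (1326061/3)/139912 = (1326061/3)*(1/139912) = 1326061/419736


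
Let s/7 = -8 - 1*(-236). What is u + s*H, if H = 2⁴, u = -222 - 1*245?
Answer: 25069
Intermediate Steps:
u = -467 (u = -222 - 245 = -467)
s = 1596 (s = 7*(-8 - 1*(-236)) = 7*(-8 + 236) = 7*228 = 1596)
H = 16
u + s*H = -467 + 1596*16 = -467 + 25536 = 25069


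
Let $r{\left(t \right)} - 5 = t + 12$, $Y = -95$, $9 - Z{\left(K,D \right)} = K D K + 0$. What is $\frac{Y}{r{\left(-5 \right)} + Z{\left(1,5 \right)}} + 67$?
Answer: $\frac{977}{16} \approx 61.063$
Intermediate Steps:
$Z{\left(K,D \right)} = 9 - D K^{2}$ ($Z{\left(K,D \right)} = 9 - \left(K D K + 0\right) = 9 - \left(D K K + 0\right) = 9 - \left(D K^{2} + 0\right) = 9 - D K^{2}$)
$r{\left(t \right)} = 17 + t$ ($r{\left(t \right)} = 5 + \left(t + 12\right) = 5 + \left(12 + t\right) = 17 + t$)
$\frac{Y}{r{\left(-5 \right)} + Z{\left(1,5 \right)}} + 67 = \frac{1}{\left(17 - 5\right) + \left(9 - 5 \cdot 1^{2}\right)} \left(-95\right) + 67 = \frac{1}{12 + \left(9 - 5 \cdot 1\right)} \left(-95\right) + 67 = \frac{1}{12 + \left(9 - 5\right)} \left(-95\right) + 67 = \frac{1}{12 + 4} \left(-95\right) + 67 = \frac{1}{16} \left(-95\right) + 67 = - \frac{95}{16} + 67 = \frac{977}{16}$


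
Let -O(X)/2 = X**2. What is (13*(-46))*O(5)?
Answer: 29900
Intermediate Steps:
O(X) = -2*X**2
(13*(-46))*O(5) = (13*(-46))*(-2*5**2) = -(-1196)*25 = -598*(-50) = 29900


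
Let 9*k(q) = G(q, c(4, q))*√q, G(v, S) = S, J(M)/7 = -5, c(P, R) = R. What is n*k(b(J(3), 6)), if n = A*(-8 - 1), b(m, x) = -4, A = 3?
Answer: 24*I ≈ 24.0*I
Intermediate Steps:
J(M) = -35 (J(M) = 7*(-5) = -35)
k(q) = q^(3/2)/9 (k(q) = (q*√q)/9 = q^(3/2)/9)
n = -27 (n = 3*(-8 - 1) = 3*(-9) = -27)
n*k(b(J(3), 6)) = -3*(-4)^(3/2) = -3*(-8*I) = -(-24)*I = 24*I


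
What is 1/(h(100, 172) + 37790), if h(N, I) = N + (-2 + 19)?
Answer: 1/37907 ≈ 2.6380e-5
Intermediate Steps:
h(N, I) = 17 + N (h(N, I) = N + 17 = 17 + N)
1/(h(100, 172) + 37790) = 1/((17 + 100) + 37790) = 1/(117 + 37790) = 1/37907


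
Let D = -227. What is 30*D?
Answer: -6810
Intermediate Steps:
30*D = 30*(-227) = -6810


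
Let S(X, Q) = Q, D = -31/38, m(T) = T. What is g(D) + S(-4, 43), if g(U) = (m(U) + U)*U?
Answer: 32007/722 ≈ 44.331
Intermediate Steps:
D = -31/38 (D = -31*1/38 = -31/38 ≈ -0.81579)
g(U) = 2*U² (g(U) = (U + U)*U = (2*U)*U = 2*U²)
g(D) + S(-4, 43) = 2*(-31/38)² + 43 = 2*(961/1444) + 43 = 961/722 + 43 = 32007/722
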